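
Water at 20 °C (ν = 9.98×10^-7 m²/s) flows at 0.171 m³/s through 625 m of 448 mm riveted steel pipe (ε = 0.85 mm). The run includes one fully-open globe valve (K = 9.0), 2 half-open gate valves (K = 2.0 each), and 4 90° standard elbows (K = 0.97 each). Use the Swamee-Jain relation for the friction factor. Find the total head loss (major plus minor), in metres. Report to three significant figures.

H_L ≈ 2.99 m

V = 4Q/(πD²) = 1.085 m/s; V²/2g = 0.05998 m
Re = 4.87×10^5, ε/D = 0.00190 → f = 0.02360 (Swamee-Jain)
Major: h_f = f(L/D)·V²/2g = 0.02360·1395·0.05998 = 1.975 m
Minor: ΣK = 16.9; h_m = ΣK·V²/2g = 1.012 m
Total H_L = 1.975 + 1.012 = 2.987 m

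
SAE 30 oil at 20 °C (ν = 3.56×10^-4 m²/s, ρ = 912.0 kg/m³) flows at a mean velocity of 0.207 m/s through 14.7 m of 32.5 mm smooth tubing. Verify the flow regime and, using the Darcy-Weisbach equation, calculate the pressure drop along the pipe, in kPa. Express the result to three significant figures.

Re = VD/ν = 0.207·0.03250/3.56×10^-4 = 18.9 → laminar (Re < 2300)
f = 64/Re = 3.387
h_f = f(L/D)V²/(2g) = 3.387·(14.7/0.03250)·0.207²/(2·9.81) = 3.345 m
Δp = ρg·h_f = 912.0·9.81·3.345 = 29.93 kPa

Δp ≈ 29.9 kPa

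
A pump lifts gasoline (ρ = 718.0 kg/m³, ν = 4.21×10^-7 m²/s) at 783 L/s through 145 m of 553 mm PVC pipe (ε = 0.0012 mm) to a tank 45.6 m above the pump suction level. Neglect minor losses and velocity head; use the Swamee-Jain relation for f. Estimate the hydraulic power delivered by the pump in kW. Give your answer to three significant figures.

P_hyd ≈ 259 kW

V = 4Q/(πD²) = 3.260 m/s; Re = 4.28×10^6; ε/D = 2.17×10^-6; f = 0.009353
h_f = f(L/D)V²/2g = 1.328 m
Total head H = z + h_f = 45.6 + 1.328 = 46.93 m
P_hyd = ρgQH = 718.0·9.81·0.783·46.93 = 258.8 kW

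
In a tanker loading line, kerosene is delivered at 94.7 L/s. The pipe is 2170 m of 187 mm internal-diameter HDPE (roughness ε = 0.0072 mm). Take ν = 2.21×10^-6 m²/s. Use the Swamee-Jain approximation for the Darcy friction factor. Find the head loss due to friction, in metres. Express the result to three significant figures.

V = 4Q/(πD²) = 4·0.0947/(π·0.187²) = 3.448 m/s
Re = VD/ν = 3.448·0.187/2.21×10^-6 = 2.92×10^5 → turbulent
ε/D = 0.0072/187 = 3.85×10^-5
Swamee-Jain: f = 0.01488
h_f = f(L/D)V²/(2g) = 0.01488·(2170/0.187)·3.448²/(2·9.81) = 104.6 m

h_f ≈ 105 m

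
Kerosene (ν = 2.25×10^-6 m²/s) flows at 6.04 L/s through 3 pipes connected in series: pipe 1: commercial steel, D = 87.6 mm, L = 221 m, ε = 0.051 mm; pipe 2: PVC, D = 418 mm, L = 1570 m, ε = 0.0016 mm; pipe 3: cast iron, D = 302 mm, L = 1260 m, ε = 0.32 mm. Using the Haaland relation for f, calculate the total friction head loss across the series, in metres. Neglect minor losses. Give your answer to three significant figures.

H ≈ 3.09 m

Pipe 1: V = 1.002 m/s, Re = 3.90×10^4, ε/D = 5.82×10^-4, f = 0.02348, h_1 = f(L/D)V²/2g = 3.032 m
Pipe 2: V = 0.04401 m/s, Re = 8180, ε/D = 3.83×10^-6, f = 0.03267, h_2 = f(L/D)V²/2g = 0.01212 m
Pipe 3: V = 0.08432 m/s, Re = 1.13×10^4, ε/D = 0.00106, f = 0.03133, h_3 = f(L/D)V²/2g = 0.04736 m
Series → Q common, losses add: H = Σh = 3.092 m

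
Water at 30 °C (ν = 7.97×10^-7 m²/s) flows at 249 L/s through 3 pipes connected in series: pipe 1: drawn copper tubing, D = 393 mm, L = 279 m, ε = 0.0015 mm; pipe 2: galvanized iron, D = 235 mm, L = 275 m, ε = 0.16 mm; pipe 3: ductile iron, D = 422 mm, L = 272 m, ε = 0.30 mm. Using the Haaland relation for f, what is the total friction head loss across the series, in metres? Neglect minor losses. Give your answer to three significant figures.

Pipe 1: V = 2.053 m/s, Re = 1.01×10^6, ε/D = 3.82×10^-6, f = 0.01163, h_1 = f(L/D)V²/2g = 1.773 m
Pipe 2: V = 5.741 m/s, Re = 1.69×10^6, ε/D = 6.81×10^-4, f = 0.01817, h_2 = f(L/D)V²/2g = 35.71 m
Pipe 3: V = 1.780 m/s, Re = 9.43×10^5, ε/D = 7.11×10^-4, f = 0.01850, h_3 = f(L/D)V²/2g = 1.926 m
Series → Q common, losses add: H = Σh = 39.41 m

H ≈ 39.4 m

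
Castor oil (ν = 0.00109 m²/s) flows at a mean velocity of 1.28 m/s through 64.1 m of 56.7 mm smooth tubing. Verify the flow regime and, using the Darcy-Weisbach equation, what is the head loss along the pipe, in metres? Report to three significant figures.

h_f ≈ 90.7 m

Re = VD/ν = 1.28·0.05670/0.00109 = 66.6 → laminar (Re < 2300)
f = 64/Re = 0.9612
h_f = f(L/D)V²/(2g) = 0.9612·(64.1/0.05670)·1.28²/(2·9.81) = 90.74 m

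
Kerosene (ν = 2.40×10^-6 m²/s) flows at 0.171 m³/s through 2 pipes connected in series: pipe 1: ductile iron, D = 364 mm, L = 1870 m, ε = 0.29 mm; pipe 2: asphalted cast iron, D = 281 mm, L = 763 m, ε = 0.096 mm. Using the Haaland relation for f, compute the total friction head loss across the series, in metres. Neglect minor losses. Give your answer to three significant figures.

H ≈ 31.9 m

Pipe 1: V = 1.643 m/s, Re = 2.49×10^5, ε/D = 7.97×10^-4, f = 0.01980, h_1 = f(L/D)V²/2g = 14.00 m
Pipe 2: V = 2.757 m/s, Re = 3.23×10^5, ε/D = 3.42×10^-4, f = 0.01699, h_2 = f(L/D)V²/2g = 17.87 m
Series → Q common, losses add: H = Σh = 31.87 m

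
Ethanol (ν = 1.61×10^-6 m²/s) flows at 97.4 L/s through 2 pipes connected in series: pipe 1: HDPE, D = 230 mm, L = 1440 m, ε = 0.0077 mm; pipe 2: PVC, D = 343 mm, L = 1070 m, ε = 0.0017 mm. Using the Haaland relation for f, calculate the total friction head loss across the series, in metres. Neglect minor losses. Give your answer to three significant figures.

H ≈ 27.9 m

Pipe 1: V = 2.344 m/s, Re = 3.35×10^5, ε/D = 3.35×10^-5, f = 0.01436, h_1 = f(L/D)V²/2g = 25.19 m
Pipe 2: V = 1.054 m/s, Re = 2.25×10^5, ε/D = 4.96×10^-6, f = 0.01519, h_2 = f(L/D)V²/2g = 2.683 m
Series → Q common, losses add: H = Σh = 27.87 m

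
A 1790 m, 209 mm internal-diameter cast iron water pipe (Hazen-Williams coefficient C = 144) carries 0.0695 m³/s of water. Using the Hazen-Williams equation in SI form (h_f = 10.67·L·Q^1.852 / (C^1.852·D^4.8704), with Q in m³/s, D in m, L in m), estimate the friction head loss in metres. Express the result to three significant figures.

h_f = 10.67·1790·0.0695^1.852 / (144^1.852·0.209^4.8704) = 28.20 m

h_f ≈ 28.2 m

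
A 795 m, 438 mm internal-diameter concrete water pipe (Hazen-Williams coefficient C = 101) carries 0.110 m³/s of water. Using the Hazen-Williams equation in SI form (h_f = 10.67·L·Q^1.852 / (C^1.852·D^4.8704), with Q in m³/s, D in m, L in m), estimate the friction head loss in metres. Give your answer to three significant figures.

h_f ≈ 1.54 m

h_f = 10.67·795·0.110^1.852 / (101^1.852·0.438^4.8704) = 1.539 m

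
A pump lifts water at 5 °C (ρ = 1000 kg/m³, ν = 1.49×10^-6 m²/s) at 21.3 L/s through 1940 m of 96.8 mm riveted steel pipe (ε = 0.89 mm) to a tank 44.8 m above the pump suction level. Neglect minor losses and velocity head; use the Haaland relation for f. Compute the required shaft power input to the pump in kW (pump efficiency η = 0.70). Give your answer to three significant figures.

P_shaft ≈ 108 kW

V = 4Q/(πD²) = 2.894 m/s; Re = 1.88×10^5; ε/D = 0.00919; f = 0.03724
h_f = f(L/D)V²/2g = 318.6 m
Total head H = z + h_f = 44.8 + 318.6 = 363.4 m
P_hyd = ρgQH = 1000·9.81·0.0213·363.4 = 75.94 kW
P_shaft = P_hyd/η = 75.94/0.70 = 108.5 kW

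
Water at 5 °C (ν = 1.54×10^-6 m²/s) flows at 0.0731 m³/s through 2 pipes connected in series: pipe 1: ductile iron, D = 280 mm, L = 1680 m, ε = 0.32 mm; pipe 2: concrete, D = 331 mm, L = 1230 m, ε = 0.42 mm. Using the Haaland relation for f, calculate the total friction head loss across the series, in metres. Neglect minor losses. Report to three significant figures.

H ≈ 12.2 m

Pipe 1: V = 1.187 m/s, Re = 2.16×10^5, ε/D = 0.00114, f = 0.02139, h_1 = f(L/D)V²/2g = 9.218 m
Pipe 2: V = 0.8495 m/s, Re = 1.83×10^5, ε/D = 0.00127, f = 0.02202, h_2 = f(L/D)V²/2g = 3.010 m
Series → Q common, losses add: H = Σh = 12.23 m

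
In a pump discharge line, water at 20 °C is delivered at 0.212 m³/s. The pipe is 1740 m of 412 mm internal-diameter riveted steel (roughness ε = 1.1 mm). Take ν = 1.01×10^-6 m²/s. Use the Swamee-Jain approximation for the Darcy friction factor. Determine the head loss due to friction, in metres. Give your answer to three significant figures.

h_f ≈ 14.0 m

V = 4Q/(πD²) = 4·0.212/(π·0.412²) = 1.590 m/s
Re = VD/ν = 1.590·0.412/1.01×10^-6 = 6.49×10^5 → turbulent
ε/D = 1.1/412 = 0.00267
Swamee-Jain: f = 0.02565
h_f = f(L/D)V²/(2g) = 0.02565·(1740/0.412)·1.590²/(2·9.81) = 13.96 m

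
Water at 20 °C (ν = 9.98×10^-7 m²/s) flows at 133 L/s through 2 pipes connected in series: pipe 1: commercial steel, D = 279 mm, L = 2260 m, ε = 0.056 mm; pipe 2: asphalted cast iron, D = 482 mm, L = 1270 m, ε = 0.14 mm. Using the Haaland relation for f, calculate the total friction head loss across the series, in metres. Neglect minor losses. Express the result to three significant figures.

Pipe 1: V = 2.175 m/s, Re = 6.08×10^5, ε/D = 2.01×10^-4, f = 0.01506, h_1 = f(L/D)V²/2g = 29.44 m
Pipe 2: V = 0.7289 m/s, Re = 3.52×10^5, ε/D = 2.90×10^-4, f = 0.01650, h_2 = f(L/D)V²/2g = 1.177 m
Series → Q common, losses add: H = Σh = 30.61 m

H ≈ 30.6 m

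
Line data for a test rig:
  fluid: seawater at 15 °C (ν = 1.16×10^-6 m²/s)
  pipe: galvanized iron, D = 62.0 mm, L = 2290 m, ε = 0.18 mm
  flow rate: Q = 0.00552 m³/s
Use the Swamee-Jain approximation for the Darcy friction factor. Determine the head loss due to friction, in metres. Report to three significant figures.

h_f ≈ 173 m

V = 4Q/(πD²) = 4·0.00552/(π·0.0620²) = 1.828 m/s
Re = VD/ν = 1.828·0.0620/1.16×10^-6 = 9.77×10^4 → turbulent
ε/D = 0.18/62.0 = 0.00290
Swamee-Jain: f = 0.02753
h_f = f(L/D)V²/(2g) = 0.02753·(2290/0.0620)·1.828²/(2·9.81) = 173.3 m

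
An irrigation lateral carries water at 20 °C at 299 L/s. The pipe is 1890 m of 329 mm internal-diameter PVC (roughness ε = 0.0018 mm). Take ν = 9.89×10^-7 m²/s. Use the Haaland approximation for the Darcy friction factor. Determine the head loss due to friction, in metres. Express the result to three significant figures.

h_f ≈ 41.3 m

V = 4Q/(πD²) = 4·0.299/(π·0.329²) = 3.517 m/s
Re = VD/ν = 3.517·0.329/9.89×10^-7 = 1.17×10^6 → turbulent
ε/D = 0.0018/329 = 5.47×10^-6
Haaland: f = 0.01139
h_f = f(L/D)V²/(2g) = 0.01139·(1890/0.329)·3.517²/(2·9.81) = 41.26 m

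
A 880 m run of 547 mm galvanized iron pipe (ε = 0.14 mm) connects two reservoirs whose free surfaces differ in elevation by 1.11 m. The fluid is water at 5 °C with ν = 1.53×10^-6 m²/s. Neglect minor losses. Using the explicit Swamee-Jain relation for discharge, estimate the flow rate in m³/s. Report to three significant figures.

Q ≈ 0.213 m³/s

Swamee-Jain (Type II): Q = -0.965·√(gD⁵h_f/L)·ln[ε/(3.7D) + √(3.17ν²L/(gD³h_f))]
√(gD⁵h_f/L) = √(9.81·0.547⁵·1.11/880) = 0.02462
ε/(3.7D) = 6.92×10^-5; √(3.17ν²L/(gD³h_f)) = 6.05×10^-5
Q = -0.965·0.02462·ln(1.297×10^-4) = 0.2126 m³/s
Check: V = 0.905 m/s, Re = 3.23×10^5, f = 0.01662, h_f = 1.12 m ≈ 1.11 m ✓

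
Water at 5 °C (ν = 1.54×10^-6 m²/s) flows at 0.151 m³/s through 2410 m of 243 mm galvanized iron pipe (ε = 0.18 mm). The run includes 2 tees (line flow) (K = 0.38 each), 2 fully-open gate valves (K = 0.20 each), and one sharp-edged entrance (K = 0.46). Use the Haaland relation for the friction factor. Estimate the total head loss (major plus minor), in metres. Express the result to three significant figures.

V = 4Q/(πD²) = 3.256 m/s; V²/2g = 0.5403 m
Re = 5.14×10^5, ε/D = 7.41×10^-4 → f = 0.01894 (Haaland)
Major: h_f = f(L/D)·V²/2g = 0.01894·9918·0.5403 = 101.5 m
Minor: ΣK = 1.62; h_m = ΣK·V²/2g = 0.8753 m
Total H_L = 101.5 + 0.8753 = 102.4 m

H_L ≈ 102 m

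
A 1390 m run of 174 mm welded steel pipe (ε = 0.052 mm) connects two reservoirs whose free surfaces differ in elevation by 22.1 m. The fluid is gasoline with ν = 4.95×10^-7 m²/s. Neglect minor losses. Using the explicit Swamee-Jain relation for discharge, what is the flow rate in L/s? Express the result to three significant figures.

Swamee-Jain (Type II): Q = -0.965·√(gD⁵h_f/L)·ln[ε/(3.7D) + √(3.17ν²L/(gD³h_f))]
√(gD⁵h_f/L) = √(9.81·0.174⁵·22.1/1390) = 0.004988
ε/(3.7D) = 8.08×10^-5; √(3.17ν²L/(gD³h_f)) = 3.07×10^-5
Q = -0.965·0.004988·ln(1.115×10^-4) = 0.04381 m³/s
Check: V = 1.84 m/s, Re = 6.48×10^5, f = 0.01610, h_f = 22.2 m ≈ 22.1 m ✓

Q ≈ 43.8 L/s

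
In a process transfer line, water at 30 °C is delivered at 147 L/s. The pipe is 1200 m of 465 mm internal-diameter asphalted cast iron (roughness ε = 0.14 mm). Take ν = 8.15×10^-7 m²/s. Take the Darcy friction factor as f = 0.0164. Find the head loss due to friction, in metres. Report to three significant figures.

h_f ≈ 1.62 m

V = 4Q/(πD²) = 4·0.147/(π·0.465²) = 0.8656 m/s
h_f = f(L/D)V²/(2g) = 0.01640·(1200/0.465)·0.8656²/(2·9.81) = 1.616 m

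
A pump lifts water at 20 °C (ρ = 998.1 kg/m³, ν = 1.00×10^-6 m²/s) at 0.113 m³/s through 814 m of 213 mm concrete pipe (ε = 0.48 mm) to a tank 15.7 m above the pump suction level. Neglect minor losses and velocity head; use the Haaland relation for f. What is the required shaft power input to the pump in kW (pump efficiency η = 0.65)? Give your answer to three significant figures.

P_shaft ≈ 108 kW

V = 4Q/(πD²) = 3.171 m/s; Re = 6.75×10^5; ε/D = 0.00225; f = 0.02445
h_f = f(L/D)V²/2g = 47.90 m
Total head H = z + h_f = 15.7 + 47.90 = 63.60 m
P_hyd = ρgQH = 998.1·9.81·0.113·63.60 = 70.36 kW
P_shaft = P_hyd/η = 70.36/0.65 = 108.3 kW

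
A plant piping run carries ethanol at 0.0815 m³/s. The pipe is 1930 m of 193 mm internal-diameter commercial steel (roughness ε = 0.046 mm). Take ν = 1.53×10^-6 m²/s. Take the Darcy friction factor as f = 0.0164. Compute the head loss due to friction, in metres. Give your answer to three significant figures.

h_f ≈ 64.9 m

V = 4Q/(πD²) = 4·0.0815/(π·0.193²) = 2.786 m/s
h_f = f(L/D)V²/(2g) = 0.01640·(1930/0.193)·2.786²/(2·9.81) = 64.87 m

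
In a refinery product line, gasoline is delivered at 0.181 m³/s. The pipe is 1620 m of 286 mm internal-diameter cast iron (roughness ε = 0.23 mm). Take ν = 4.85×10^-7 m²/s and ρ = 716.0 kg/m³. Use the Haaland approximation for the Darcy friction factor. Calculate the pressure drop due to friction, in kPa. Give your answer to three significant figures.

Δp ≈ 304 kPa

V = 4Q/(πD²) = 4·0.181/(π·0.286²) = 2.817 m/s
Re = VD/ν = 2.817·0.286/4.85×10^-7 = 1.66×10^6 → turbulent
ε/D = 0.23/286 = 8.04×10^-4
Haaland: f = 0.01886
h_f = f(L/D)V²/(2g) = 0.01886·(1620/0.286)·2.817²/(2·9.81) = 43.22 m
Δp = ρg·h_f = 716.0·9.81·43.22 = 303.6 kPa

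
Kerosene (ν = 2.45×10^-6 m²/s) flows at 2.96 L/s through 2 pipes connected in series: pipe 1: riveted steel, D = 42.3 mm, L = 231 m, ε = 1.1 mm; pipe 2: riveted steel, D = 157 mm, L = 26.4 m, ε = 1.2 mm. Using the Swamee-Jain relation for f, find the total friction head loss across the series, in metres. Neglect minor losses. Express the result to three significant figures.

H ≈ 68.3 m

Pipe 1: V = 2.106 m/s, Re = 3.64×10^4, ε/D = 0.0260, f = 0.05530, h_1 = f(L/D)V²/2g = 68.29 m
Pipe 2: V = 0.1529 m/s, Re = 9800, ε/D = 0.00764, f = 0.04159, h_2 = f(L/D)V²/2g = 0.008333 m
Series → Q common, losses add: H = Σh = 68.30 m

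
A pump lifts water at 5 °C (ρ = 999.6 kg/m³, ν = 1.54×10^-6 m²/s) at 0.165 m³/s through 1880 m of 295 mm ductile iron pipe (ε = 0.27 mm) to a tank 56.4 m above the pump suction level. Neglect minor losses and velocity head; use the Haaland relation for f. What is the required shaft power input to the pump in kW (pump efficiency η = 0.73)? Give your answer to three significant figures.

P_shaft ≈ 208 kW

V = 4Q/(πD²) = 2.414 m/s; Re = 4.62×10^5; ε/D = 9.15×10^-4; f = 0.01986
h_f = f(L/D)V²/2g = 37.59 m
Total head H = z + h_f = 56.4 + 37.59 = 93.99 m
P_hyd = ρgQH = 999.6·9.81·0.165·93.99 = 152.1 kW
P_shaft = P_hyd/η = 152.1/0.73 = 208.3 kW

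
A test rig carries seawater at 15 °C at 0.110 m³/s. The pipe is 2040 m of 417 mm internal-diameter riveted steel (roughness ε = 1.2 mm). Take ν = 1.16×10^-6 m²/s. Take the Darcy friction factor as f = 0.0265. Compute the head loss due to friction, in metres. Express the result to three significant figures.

h_f ≈ 4.29 m

V = 4Q/(πD²) = 4·0.110/(π·0.417²) = 0.8054 m/s
h_f = f(L/D)V²/(2g) = 0.02650·(2040/0.417)·0.8054²/(2·9.81) = 4.286 m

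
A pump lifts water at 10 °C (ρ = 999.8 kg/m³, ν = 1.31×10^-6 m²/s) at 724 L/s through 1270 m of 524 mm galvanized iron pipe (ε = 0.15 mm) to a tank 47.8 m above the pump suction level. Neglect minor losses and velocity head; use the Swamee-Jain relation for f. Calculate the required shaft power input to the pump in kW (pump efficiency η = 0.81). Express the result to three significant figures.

P_shaft ≈ 608 kW

V = 4Q/(πD²) = 3.357 m/s; Re = 1.34×10^6; ε/D = 2.86×10^-4; f = 0.01545
h_f = f(L/D)V²/2g = 21.51 m
Total head H = z + h_f = 47.8 + 21.51 = 69.31 m
P_hyd = ρgQH = 999.8·9.81·0.724·69.31 = 492.2 kW
P_shaft = P_hyd/η = 492.2/0.81 = 607.6 kW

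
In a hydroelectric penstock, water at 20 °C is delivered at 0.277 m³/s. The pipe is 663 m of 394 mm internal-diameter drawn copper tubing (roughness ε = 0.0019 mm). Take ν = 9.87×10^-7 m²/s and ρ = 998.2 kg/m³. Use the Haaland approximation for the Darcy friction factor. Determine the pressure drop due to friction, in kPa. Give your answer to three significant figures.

Δp ≈ 51.4 kPa

V = 4Q/(πD²) = 4·0.277/(π·0.394²) = 2.272 m/s
Re = VD/ν = 2.272·0.394/9.87×10^-7 = 9.07×10^5 → turbulent
ε/D = 0.0019/394 = 4.82×10^-6
Haaland: f = 0.01186
h_f = f(L/D)V²/(2g) = 0.01186·(663/0.394)·2.272²/(2·9.81) = 5.249 m
Δp = ρg·h_f = 998.2·9.81·5.249 = 51.40 kPa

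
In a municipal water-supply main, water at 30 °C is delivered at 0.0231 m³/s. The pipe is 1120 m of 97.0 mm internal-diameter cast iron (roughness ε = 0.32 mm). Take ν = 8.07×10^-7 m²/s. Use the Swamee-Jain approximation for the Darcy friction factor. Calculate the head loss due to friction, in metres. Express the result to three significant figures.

h_f ≈ 157 m

V = 4Q/(πD²) = 4·0.0231/(π·0.0970²) = 3.126 m/s
Re = VD/ν = 3.126·0.0970/8.07×10^-7 = 3.76×10^5 → turbulent
ε/D = 0.32/97.0 = 0.00330
Swamee-Jain: f = 0.02734
h_f = f(L/D)V²/(2g) = 0.02734·(1120/0.0970)·3.126²/(2·9.81) = 157.2 m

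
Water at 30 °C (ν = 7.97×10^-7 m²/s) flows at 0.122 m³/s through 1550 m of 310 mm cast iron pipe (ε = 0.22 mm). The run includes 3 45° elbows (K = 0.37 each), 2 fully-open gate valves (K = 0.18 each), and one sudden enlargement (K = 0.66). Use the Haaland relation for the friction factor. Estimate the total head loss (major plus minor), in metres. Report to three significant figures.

V = 4Q/(πD²) = 1.616 m/s; V²/2g = 0.1332 m
Re = 6.29×10^5, ε/D = 7.10×10^-4 → f = 0.01866 (Haaland)
Major: h_f = f(L/D)·V²/2g = 0.01866·5000·0.1332 = 12.43 m
Minor: ΣK = 2.13; h_m = ΣK·V²/2g = 0.2836 m
Total H_L = 12.43 + 0.2836 = 12.71 m

H_L ≈ 12.7 m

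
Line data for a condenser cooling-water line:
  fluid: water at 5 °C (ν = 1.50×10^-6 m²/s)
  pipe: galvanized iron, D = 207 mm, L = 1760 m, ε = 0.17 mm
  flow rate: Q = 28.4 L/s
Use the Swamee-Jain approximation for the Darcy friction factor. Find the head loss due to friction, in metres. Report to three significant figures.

V = 4Q/(πD²) = 4·0.0284/(π·0.207²) = 0.8439 m/s
Re = VD/ν = 0.8439·0.207/1.50×10^-6 = 1.16×10^5 → turbulent
ε/D = 0.17/207 = 8.21×10^-4
Swamee-Jain: f = 0.02137
h_f = f(L/D)V²/(2g) = 0.02137·(1760/0.207)·0.8439²/(2·9.81) = 6.597 m

h_f ≈ 6.60 m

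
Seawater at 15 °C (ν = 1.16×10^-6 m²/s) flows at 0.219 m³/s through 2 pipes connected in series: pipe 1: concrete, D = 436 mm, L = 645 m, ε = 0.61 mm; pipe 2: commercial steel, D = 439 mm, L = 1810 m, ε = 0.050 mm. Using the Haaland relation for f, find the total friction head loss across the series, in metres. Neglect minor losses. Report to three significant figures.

Pipe 1: V = 1.467 m/s, Re = 5.51×10^5, ε/D = 0.00140, f = 0.02176, h_1 = f(L/D)V²/2g = 3.531 m
Pipe 2: V = 1.447 m/s, Re = 5.48×10^5, ε/D = 1.14×10^-4, f = 0.01428, h_2 = f(L/D)V²/2g = 6.281 m
Series → Q common, losses add: H = Σh = 9.812 m

H ≈ 9.81 m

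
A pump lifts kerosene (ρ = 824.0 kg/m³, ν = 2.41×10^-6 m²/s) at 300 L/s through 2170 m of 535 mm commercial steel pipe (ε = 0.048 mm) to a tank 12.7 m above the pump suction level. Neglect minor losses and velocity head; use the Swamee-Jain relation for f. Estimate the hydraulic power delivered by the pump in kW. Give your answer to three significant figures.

V = 4Q/(πD²) = 1.335 m/s; Re = 2.96×10^5; ε/D = 8.97×10^-5; f = 0.01537
h_f = f(L/D)V²/2g = 5.657 m
Total head H = z + h_f = 12.7 + 5.657 = 18.36 m
P_hyd = ρgQH = 824.0·9.81·0.300·18.36 = 44.52 kW

P_hyd ≈ 44.5 kW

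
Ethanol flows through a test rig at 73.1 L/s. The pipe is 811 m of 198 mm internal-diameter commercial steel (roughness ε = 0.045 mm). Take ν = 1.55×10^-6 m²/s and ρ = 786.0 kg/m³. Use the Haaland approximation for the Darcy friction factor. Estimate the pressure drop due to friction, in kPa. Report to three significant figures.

Δp ≈ 147 kPa

V = 4Q/(πD²) = 4·0.0731/(π·0.198²) = 2.374 m/s
Re = VD/ν = 2.374·0.198/1.55×10^-6 = 3.03×10^5 → turbulent
ε/D = 0.045/198 = 2.27×10^-4
Haaland: f = 0.01625
h_f = f(L/D)V²/(2g) = 0.01625·(811/0.198)·2.374²/(2·9.81) = 19.13 m
Δp = ρg·h_f = 786.0·9.81·19.13 = 147.5 kPa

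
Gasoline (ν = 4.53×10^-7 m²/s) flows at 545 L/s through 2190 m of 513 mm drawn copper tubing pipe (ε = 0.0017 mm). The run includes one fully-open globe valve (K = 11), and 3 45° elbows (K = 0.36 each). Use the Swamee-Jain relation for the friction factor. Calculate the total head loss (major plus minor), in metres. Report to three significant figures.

H_L ≈ 19.3 m

V = 4Q/(πD²) = 2.637 m/s; V²/2g = 0.3544 m
Re = 2.99×10^6, ε/D = 3.31×10^-6 → f = 0.009899 (Swamee-Jain)
Major: h_f = f(L/D)·V²/2g = 0.009899·4269·0.3544 = 14.98 m
Minor: ΣK = 12.1; h_m = ΣK·V²/2g = 4.281 m
Total H_L = 14.98 + 4.281 = 19.26 m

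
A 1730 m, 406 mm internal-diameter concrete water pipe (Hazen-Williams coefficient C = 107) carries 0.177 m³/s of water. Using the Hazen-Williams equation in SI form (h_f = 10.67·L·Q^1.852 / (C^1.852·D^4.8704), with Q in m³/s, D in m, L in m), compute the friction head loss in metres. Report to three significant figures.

h_f ≈ 10.5 m

h_f = 10.67·1730·0.177^1.852 / (107^1.852·0.406^4.8704) = 10.51 m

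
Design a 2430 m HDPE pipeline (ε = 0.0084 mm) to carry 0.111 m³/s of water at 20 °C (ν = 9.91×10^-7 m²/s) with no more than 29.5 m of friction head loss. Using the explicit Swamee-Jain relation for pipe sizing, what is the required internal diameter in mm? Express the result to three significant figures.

D ≈ 260 mm

Swamee-Jain (Type III): D = 0.66·[ε^1.25·(LQ²/(gh_f))^4.75 + ν·Q^9.4·(L/(gh_f))^5.2]^0.04
LQ²/(gh_f) = 0.1035; L/(gh_f) = 8.397
Term 1 = ε^1.25·(…)^4.75 = 9.45×10^-12; Term 2 = ν·Q^9.4·(…)^5.2 = 6.72×10^-11
D = 0.66·(9.45×10^-12 + 6.72×10^-11)^0.04 = 0.2600 m = 260 mm
Check: V = 2.09 m/s, Re = 5.49×10^5, f = 0.01340, h_f = 27.9 m ≈ 29.5 m ✓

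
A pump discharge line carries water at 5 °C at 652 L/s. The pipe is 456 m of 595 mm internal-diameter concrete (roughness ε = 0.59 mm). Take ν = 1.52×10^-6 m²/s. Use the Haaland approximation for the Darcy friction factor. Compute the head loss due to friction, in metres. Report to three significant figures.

V = 4Q/(πD²) = 4·0.652/(π·0.595²) = 2.345 m/s
Re = VD/ν = 2.345·0.595/1.52×10^-6 = 9.18×10^5 → turbulent
ε/D = 0.59/595 = 9.92×10^-4
Haaland: f = 0.01993
h_f = f(L/D)V²/(2g) = 0.01993·(456/0.595)·2.345²/(2·9.81) = 4.280 m

h_f ≈ 4.28 m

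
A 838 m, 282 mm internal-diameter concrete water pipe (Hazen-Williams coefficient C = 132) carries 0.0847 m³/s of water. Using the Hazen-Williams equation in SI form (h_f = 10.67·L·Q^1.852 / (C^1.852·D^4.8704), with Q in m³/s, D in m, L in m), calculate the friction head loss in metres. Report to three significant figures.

h_f ≈ 5.20 m

h_f = 10.67·838·0.0847^1.852 / (132^1.852·0.282^4.8704) = 5.201 m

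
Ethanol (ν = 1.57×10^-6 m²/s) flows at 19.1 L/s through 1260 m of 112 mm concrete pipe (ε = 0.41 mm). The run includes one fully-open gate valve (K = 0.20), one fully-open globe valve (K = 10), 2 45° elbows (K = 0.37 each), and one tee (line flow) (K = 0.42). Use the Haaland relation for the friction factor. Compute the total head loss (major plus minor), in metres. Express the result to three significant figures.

H_L ≈ 63.6 m

V = 4Q/(πD²) = 1.939 m/s; V²/2g = 0.1916 m
Re = 1.38×10^5, ε/D = 0.00366 → f = 0.02850 (Haaland)
Major: h_f = f(L/D)·V²/2g = 0.02850·11250·0.1916 = 61.43 m
Minor: ΣK = 11.4; h_m = ΣK·V²/2g = 2.176 m
Total H_L = 61.43 + 2.176 = 63.60 m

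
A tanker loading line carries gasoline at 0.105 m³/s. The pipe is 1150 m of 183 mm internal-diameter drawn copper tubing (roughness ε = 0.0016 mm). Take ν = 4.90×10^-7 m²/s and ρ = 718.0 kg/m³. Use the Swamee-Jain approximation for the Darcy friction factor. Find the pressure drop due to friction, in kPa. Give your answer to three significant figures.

Δp ≈ 401 kPa

V = 4Q/(πD²) = 4·0.105/(π·0.183²) = 3.992 m/s
Re = VD/ν = 3.992·0.183/4.90×10^-7 = 1.49×10^6 → turbulent
ε/D = 0.0016/183 = 8.74×10^-6
Swamee-Jain: f = 0.01114
h_f = f(L/D)V²/(2g) = 0.01114·(1150/0.183)·3.992²/(2·9.81) = 56.86 m
Δp = ρg·h_f = 718.0·9.81·56.86 = 400.5 kPa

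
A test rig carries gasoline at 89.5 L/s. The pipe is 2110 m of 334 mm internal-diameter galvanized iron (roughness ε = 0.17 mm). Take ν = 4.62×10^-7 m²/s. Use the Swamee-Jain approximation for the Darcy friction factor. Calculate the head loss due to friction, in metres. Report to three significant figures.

h_f ≈ 5.89 m

V = 4Q/(πD²) = 4·0.0895/(π·0.334²) = 1.022 m/s
Re = VD/ν = 1.022·0.334/4.62×10^-7 = 7.38×10^5 → turbulent
ε/D = 0.17/334 = 5.09×10^-4
Swamee-Jain: f = 0.01754
h_f = f(L/D)V²/(2g) = 0.01754·(2110/0.334)·1.022²/(2·9.81) = 5.892 m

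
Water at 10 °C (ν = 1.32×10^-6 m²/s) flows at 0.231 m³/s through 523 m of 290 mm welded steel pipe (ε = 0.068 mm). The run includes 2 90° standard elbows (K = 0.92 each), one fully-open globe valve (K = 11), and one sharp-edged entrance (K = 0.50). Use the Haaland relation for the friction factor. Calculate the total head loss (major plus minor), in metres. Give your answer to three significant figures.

H_L ≈ 25.4 m

V = 4Q/(πD²) = 3.497 m/s; V²/2g = 0.6234 m
Re = 7.68×10^5, ε/D = 2.34×10^-4 → f = 0.01517 (Haaland)
Major: h_f = f(L/D)·V²/2g = 0.01517·1803·0.6234 = 17.06 m
Minor: ΣK = 13.3; h_m = ΣK·V²/2g = 8.316 m
Total H_L = 17.06 + 8.316 = 25.37 m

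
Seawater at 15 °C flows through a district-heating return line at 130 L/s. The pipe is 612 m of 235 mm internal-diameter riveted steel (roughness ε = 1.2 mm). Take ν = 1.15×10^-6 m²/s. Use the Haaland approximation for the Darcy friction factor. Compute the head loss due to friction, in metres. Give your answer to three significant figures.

V = 4Q/(πD²) = 4·0.130/(π·0.235²) = 2.997 m/s
Re = VD/ν = 2.997·0.235/1.15×10^-6 = 6.12×10^5 → turbulent
ε/D = 1.2/235 = 0.00511
Haaland: f = 0.03076
h_f = f(L/D)V²/(2g) = 0.03076·(612/0.235)·2.997²/(2·9.81) = 36.68 m

h_f ≈ 36.7 m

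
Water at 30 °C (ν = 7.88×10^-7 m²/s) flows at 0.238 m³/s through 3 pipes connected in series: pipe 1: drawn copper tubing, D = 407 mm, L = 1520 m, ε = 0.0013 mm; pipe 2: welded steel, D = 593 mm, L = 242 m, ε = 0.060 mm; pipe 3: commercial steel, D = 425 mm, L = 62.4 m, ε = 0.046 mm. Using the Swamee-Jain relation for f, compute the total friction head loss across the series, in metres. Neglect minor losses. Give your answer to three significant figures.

H ≈ 8.02 m

Pipe 1: V = 1.829 m/s, Re = 9.45×10^5, ε/D = 3.19×10^-6, f = 0.01180, h_1 = f(L/D)V²/2g = 7.514 m
Pipe 2: V = 0.8617 m/s, Re = 6.48×10^5, ε/D = 1.01×10^-4, f = 0.01408, h_2 = f(L/D)V²/2g = 0.2175 m
Pipe 3: V = 1.678 m/s, Re = 9.05×10^5, ε/D = 1.08×10^-4, f = 0.01374, h_3 = f(L/D)V²/2g = 0.2894 m
Series → Q common, losses add: H = Σh = 8.021 m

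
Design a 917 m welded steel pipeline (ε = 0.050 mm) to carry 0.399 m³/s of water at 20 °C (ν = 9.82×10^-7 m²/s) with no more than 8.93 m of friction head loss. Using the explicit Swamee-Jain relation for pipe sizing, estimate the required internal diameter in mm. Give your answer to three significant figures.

Swamee-Jain (Type III): D = 0.66·[ε^1.25·(LQ²/(gh_f))^4.75 + ν·Q^9.4·(L/(gh_f))^5.2]^0.04
LQ²/(gh_f) = 1.666; L/(gh_f) = 10.47
Term 1 = ε^1.25·(…)^4.75 = 4.76×10^-5; Term 2 = ν·Q^9.4·(…)^5.2 = 3.50×10^-5
D = 0.66·(4.76×10^-5 + 3.50×10^-5)^0.04 = 0.4531 m = 453 mm
Check: V = 2.47 m/s, Re = 1.14×10^6, f = 0.01352, h_f = 8.54 m ≈ 8.93 m ✓

D ≈ 453 mm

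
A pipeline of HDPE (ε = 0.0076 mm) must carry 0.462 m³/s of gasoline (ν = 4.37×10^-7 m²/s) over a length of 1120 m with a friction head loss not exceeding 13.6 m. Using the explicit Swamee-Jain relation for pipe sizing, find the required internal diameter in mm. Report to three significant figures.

Swamee-Jain (Type III): D = 0.66·[ε^1.25·(LQ²/(gh_f))^4.75 + ν·Q^9.4·(L/(gh_f))^5.2]^0.04
LQ²/(gh_f) = 1.792; L/(gh_f) = 8.395
Term 1 = ε^1.25·(…)^4.75 = 6.37×10^-6; Term 2 = ν·Q^9.4·(…)^5.2 = 1.96×10^-5
D = 0.66·(6.37×10^-6 + 1.96×10^-5)^0.04 = 0.4327 m = 433 mm
Check: V = 3.14 m/s, Re = 3.11×10^6, f = 0.01047, h_f = 13.6 m ≈ 13.6 m ✓

D ≈ 433 mm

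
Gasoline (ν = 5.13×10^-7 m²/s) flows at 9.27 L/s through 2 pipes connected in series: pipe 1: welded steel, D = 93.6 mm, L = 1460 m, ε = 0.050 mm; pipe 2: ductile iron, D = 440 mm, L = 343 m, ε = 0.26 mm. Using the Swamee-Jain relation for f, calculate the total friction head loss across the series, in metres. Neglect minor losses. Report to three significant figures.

Pipe 1: V = 1.347 m/s, Re = 2.46×10^5, ε/D = 5.34×10^-4, f = 0.01879, h_1 = f(L/D)V²/2g = 27.11 m
Pipe 2: V = 0.06097 m/s, Re = 5.23×10^4, ε/D = 5.91×10^-4, f = 0.02276, h_2 = f(L/D)V²/2g = 0.003361 m
Series → Q common, losses add: H = Σh = 27.12 m

H ≈ 27.1 m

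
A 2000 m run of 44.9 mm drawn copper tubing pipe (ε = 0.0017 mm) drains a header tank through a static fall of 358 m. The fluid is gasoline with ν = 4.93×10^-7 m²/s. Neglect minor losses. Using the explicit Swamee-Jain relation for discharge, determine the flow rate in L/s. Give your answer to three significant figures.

Q ≈ 5.15 L/s

Swamee-Jain (Type II): Q = -0.965·√(gD⁵h_f/L)·ln[ε/(3.7D) + √(3.17ν²L/(gD³h_f))]
√(gD⁵h_f/L) = √(9.81·0.0449⁵·358/2000) = 5.661×10^-4
ε/(3.7D) = 1.02×10^-5; √(3.17ν²L/(gD³h_f)) = 6.96×10^-5
Q = -0.965·5.661×10^-4·ln(7.985×10^-5) = 0.005154 m³/s
Check: V = 3.26 m/s, Re = 2.96×10^5, f = 0.01483, h_f = 357 m ≈ 358 m ✓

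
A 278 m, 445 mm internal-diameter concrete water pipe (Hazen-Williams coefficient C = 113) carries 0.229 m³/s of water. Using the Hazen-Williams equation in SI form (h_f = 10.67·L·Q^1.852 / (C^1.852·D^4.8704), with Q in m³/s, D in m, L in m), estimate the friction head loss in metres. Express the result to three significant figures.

h_f = 10.67·278·0.229^1.852 / (113^1.852·0.445^4.8704) = 1.574 m

h_f ≈ 1.57 m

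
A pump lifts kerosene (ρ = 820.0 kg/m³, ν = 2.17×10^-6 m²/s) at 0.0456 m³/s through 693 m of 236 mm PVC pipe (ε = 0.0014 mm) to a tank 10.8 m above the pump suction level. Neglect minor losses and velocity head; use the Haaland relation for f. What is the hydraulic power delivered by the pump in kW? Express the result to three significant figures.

V = 4Q/(πD²) = 1.042 m/s; Re = 1.13×10^5; ε/D = 5.93×10^-6; f = 0.01739
h_f = f(L/D)V²/2g = 2.828 m
Total head H = z + h_f = 10.8 + 2.828 = 13.63 m
P_hyd = ρgQH = 820.0·9.81·0.0456·13.63 = 4.999 kW

P_hyd ≈ 5.00 kW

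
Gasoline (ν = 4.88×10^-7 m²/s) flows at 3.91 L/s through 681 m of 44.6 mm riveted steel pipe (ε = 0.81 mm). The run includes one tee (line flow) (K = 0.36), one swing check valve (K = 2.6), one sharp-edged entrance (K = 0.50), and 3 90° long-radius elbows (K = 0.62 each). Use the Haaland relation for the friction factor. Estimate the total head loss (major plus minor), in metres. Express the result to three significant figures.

V = 4Q/(πD²) = 2.503 m/s; V²/2g = 0.3193 m
Re = 2.29×10^5, ε/D = 0.0182 → f = 0.04716 (Haaland)
Major: h_f = f(L/D)·V²/2g = 0.04716·15269·0.3193 = 229.9 m
Minor: ΣK = 5.32; h_m = ΣK·V²/2g = 1.698 m
Total H_L = 229.9 + 1.698 = 231.6 m

H_L ≈ 232 m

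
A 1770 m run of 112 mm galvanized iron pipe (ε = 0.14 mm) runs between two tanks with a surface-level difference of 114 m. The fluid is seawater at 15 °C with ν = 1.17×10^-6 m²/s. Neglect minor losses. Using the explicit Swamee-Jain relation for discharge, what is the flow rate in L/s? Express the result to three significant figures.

Swamee-Jain (Type II): Q = -0.965·√(gD⁵h_f/L)·ln[ε/(3.7D) + √(3.17ν²L/(gD³h_f))]
√(gD⁵h_f/L) = √(9.81·0.112⁵·114/1770) = 0.003337
ε/(3.7D) = 3.38×10^-4; √(3.17ν²L/(gD³h_f)) = 6.99×10^-5
Q = -0.965·0.003337·ln(4.078×10^-4) = 0.02513 m³/s
Check: V = 2.55 m/s, Re = 2.44×10^5, f = 0.02191, h_f = 115 m ≈ 114 m ✓

Q ≈ 25.1 L/s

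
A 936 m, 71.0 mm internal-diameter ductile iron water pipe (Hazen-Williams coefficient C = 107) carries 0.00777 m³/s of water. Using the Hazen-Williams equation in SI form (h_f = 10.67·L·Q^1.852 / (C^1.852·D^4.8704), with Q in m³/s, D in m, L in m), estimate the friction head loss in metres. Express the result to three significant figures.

h_f ≈ 84.9 m

h_f = 10.67·936·0.00777^1.852 / (107^1.852·0.0710^4.8704) = 84.90 m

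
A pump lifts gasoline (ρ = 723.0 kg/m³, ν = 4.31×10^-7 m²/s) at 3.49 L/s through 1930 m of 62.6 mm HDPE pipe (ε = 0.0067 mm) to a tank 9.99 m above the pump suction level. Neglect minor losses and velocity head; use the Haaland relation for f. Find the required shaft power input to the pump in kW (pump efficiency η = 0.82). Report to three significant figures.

V = 4Q/(πD²) = 1.134 m/s; Re = 1.65×10^5; ε/D = 1.07×10^-4; f = 0.01676
h_f = f(L/D)V²/2g = 33.85 m
Total head H = z + h_f = 9.99 + 33.85 = 43.84 m
P_hyd = ρgQH = 723.0·9.81·0.00349·43.84 = 1.085 kW
P_shaft = P_hyd/η = 1.085/0.82 = 1.324 kW

P_shaft ≈ 1.32 kW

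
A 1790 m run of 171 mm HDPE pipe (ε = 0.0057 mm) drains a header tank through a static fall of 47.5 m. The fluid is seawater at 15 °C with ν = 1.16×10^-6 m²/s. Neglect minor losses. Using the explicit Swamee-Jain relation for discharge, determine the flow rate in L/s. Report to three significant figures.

Q ≈ 57.3 L/s

Swamee-Jain (Type II): Q = -0.965·√(gD⁵h_f/L)·ln[ε/(3.7D) + √(3.17ν²L/(gD³h_f))]
√(gD⁵h_f/L) = √(9.81·0.171⁵·47.5/1790) = 0.006169
ε/(3.7D) = 9.01×10^-6; √(3.17ν²L/(gD³h_f)) = 5.72×10^-5
Q = -0.965·0.006169·ln(6.625×10^-5) = 0.05728 m³/s
Check: V = 2.49 m/s, Re = 3.68×10^5, f = 0.01427, h_f = 47.4 m ≈ 47.5 m ✓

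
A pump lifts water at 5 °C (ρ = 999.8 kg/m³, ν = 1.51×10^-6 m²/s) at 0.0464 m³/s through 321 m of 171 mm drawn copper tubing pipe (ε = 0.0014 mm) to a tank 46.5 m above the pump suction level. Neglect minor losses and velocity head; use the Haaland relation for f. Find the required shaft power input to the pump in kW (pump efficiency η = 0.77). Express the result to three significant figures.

P_shaft ≈ 31.0 kW

V = 4Q/(πD²) = 2.020 m/s; Re = 2.29×10^5; ε/D = 8.19×10^-6; f = 0.01515
h_f = f(L/D)V²/2g = 5.918 m
Total head H = z + h_f = 46.5 + 5.918 = 52.42 m
P_hyd = ρgQH = 999.8·9.81·0.0464·52.42 = 23.86 kW
P_shaft = P_hyd/η = 23.86/0.77 = 30.98 kW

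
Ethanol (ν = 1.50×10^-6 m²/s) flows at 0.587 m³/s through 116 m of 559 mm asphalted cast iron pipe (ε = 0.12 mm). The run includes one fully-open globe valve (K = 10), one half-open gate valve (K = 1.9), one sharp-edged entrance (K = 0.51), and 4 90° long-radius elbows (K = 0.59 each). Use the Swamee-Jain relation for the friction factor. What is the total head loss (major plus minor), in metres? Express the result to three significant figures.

H_L ≈ 5.22 m

V = 4Q/(πD²) = 2.392 m/s; V²/2g = 0.2916 m
Re = 8.91×10^5, ε/D = 2.15×10^-4 → f = 0.01503 (Swamee-Jain)
Major: h_f = f(L/D)·V²/2g = 0.01503·207.5·0.2916 = 0.9091 m
Minor: ΣK = 14.8; h_m = ΣK·V²/2g = 4.307 m
Total H_L = 0.9091 + 4.307 = 5.216 m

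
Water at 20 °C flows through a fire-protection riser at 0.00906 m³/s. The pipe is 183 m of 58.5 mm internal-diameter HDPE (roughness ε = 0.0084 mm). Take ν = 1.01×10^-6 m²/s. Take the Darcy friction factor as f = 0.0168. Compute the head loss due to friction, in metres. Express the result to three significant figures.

V = 4Q/(πD²) = 4·0.00906/(π·0.0585²) = 3.371 m/s
h_f = f(L/D)V²/(2g) = 0.01680·(183/0.0585)·3.371²/(2·9.81) = 30.43 m

h_f ≈ 30.4 m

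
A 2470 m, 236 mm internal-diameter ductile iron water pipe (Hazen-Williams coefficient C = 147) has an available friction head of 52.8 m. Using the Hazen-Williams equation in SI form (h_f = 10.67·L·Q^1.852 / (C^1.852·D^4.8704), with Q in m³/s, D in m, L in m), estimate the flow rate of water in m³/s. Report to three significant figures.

Q ≈ 0.115 m³/s

Rearranging: Q = [h_f·C^1.852·D^4.8704 / (10.67·L)]^(1/1.852)
Q = [52.8·147^1.852·0.236^4.8704 / (10.67·2470)]^0.540 = 0.1152 m³/s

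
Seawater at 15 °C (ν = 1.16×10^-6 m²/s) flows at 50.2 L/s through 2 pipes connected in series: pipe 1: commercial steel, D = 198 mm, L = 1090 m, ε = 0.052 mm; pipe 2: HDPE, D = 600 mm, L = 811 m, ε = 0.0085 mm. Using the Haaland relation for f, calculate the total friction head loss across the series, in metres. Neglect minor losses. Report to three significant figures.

Pipe 1: V = 1.630 m/s, Re = 2.78×10^5, ε/D = 2.63×10^-4, f = 0.01666, h_1 = f(L/D)V²/2g = 12.42 m
Pipe 2: V = 0.1775 m/s, Re = 9.18×10^4, ε/D = 1.42×10^-5, f = 0.01820, h_2 = f(L/D)V²/2g = 0.03951 m
Series → Q common, losses add: H = Σh = 12.46 m

H ≈ 12.5 m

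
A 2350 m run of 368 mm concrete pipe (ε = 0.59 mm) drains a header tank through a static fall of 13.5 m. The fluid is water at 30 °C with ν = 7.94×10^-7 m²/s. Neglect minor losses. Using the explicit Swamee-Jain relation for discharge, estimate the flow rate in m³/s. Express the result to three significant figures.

Swamee-Jain (Type II): Q = -0.965·√(gD⁵h_f/L)·ln[ε/(3.7D) + √(3.17ν²L/(gD³h_f))]
√(gD⁵h_f/L) = √(9.81·0.368⁵·13.5/2350) = 0.01950
ε/(3.7D) = 4.33×10^-4; √(3.17ν²L/(gD³h_f)) = 2.67×10^-5
Q = -0.965·0.01950·ln(4.600×10^-4) = 0.1446 m³/s
Check: V = 1.36 m/s, Re = 6.30×10^5, f = 0.02255, h_f = 13.6 m ≈ 13.5 m ✓

Q ≈ 0.145 m³/s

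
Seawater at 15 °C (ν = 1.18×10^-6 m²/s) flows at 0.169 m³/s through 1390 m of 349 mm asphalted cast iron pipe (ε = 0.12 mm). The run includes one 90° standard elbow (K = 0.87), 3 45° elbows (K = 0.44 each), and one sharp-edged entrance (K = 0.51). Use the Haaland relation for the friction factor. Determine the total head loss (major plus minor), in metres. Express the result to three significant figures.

H_L ≈ 10.9 m

V = 4Q/(πD²) = 1.767 m/s; V²/2g = 0.1591 m
Re = 5.23×10^5, ε/D = 3.44×10^-4 → f = 0.01645 (Haaland)
Major: h_f = f(L/D)·V²/2g = 0.01645·3983·0.1591 = 10.43 m
Minor: ΣK = 2.70; h_m = ΣK·V²/2g = 0.4295 m
Total H_L = 10.43 + 0.4295 = 10.85 m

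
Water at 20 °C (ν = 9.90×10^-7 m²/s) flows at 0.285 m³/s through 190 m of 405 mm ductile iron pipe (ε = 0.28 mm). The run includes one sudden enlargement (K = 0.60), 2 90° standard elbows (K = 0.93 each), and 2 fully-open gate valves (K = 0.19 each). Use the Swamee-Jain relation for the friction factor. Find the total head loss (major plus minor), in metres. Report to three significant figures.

V = 4Q/(πD²) = 2.212 m/s; V²/2g = 0.2495 m
Re = 9.05×10^5, ε/D = 6.91×10^-4 → f = 0.01852 (Swamee-Jain)
Major: h_f = f(L/D)·V²/2g = 0.01852·469.1·0.2495 = 2.167 m
Minor: ΣK = 2.84; h_m = ΣK·V²/2g = 0.7084 m
Total H_L = 2.167 + 0.7084 = 2.876 m

H_L ≈ 2.88 m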